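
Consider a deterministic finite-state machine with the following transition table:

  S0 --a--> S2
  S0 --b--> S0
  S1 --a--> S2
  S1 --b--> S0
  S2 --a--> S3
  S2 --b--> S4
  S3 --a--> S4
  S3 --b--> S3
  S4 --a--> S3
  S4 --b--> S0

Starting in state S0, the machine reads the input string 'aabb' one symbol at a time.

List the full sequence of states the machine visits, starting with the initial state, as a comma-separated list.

Start: S0
  read 'a': S0 --a--> S2
  read 'a': S2 --a--> S3
  read 'b': S3 --b--> S3
  read 'b': S3 --b--> S3

Answer: S0, S2, S3, S3, S3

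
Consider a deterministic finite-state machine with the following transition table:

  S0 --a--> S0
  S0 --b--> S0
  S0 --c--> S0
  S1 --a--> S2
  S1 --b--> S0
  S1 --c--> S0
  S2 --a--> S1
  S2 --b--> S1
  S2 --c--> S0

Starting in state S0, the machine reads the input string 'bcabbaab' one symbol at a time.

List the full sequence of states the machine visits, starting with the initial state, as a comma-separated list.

Start: S0
  read 'b': S0 --b--> S0
  read 'c': S0 --c--> S0
  read 'a': S0 --a--> S0
  read 'b': S0 --b--> S0
  read 'b': S0 --b--> S0
  read 'a': S0 --a--> S0
  read 'a': S0 --a--> S0
  read 'b': S0 --b--> S0

Answer: S0, S0, S0, S0, S0, S0, S0, S0, S0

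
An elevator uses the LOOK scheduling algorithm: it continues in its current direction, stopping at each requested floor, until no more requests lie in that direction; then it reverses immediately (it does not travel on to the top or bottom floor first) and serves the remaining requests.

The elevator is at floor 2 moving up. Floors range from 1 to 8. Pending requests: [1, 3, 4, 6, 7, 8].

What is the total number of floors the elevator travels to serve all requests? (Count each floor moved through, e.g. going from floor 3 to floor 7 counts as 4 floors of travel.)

Answer: 13

Derivation:
Start at floor 2 moving up, LOOK stop order: [3, 4, 6, 7, 8, 1]
  2 → 3: |3-2| = 1, total = 1
  3 → 4: |4-3| = 1, total = 2
  4 → 6: |6-4| = 2, total = 4
  6 → 7: |7-6| = 1, total = 5
  7 → 8: |8-7| = 1, total = 6
  8 → 1: |1-8| = 7, total = 13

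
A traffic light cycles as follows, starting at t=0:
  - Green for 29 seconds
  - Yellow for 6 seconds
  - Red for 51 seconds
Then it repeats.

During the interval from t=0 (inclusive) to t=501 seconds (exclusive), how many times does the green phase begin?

Answer: 6

Derivation:
Cycle = 29+6+51 = 86s
green phase starts at t = k*86 + 0 for k=0,1,2,...
Need k*86+0 < 501 → k < 5.826
k ∈ {0, ..., 5} → 6 starts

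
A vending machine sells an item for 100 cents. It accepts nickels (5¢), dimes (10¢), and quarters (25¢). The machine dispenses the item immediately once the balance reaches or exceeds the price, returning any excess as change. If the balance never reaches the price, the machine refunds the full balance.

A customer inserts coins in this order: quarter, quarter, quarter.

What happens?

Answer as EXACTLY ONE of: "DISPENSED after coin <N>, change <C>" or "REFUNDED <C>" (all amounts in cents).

Answer: REFUNDED 75

Derivation:
Price: 100¢
Coin 1 (quarter, 25¢): balance = 25¢
Coin 2 (quarter, 25¢): balance = 50¢
Coin 3 (quarter, 25¢): balance = 75¢
All coins inserted, balance 75¢ < price 100¢ → REFUND 75¢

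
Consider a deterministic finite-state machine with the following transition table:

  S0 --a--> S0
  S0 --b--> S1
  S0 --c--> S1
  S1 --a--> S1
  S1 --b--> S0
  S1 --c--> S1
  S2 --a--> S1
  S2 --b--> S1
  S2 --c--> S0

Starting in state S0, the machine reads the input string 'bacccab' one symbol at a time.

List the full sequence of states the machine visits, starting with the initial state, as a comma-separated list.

Answer: S0, S1, S1, S1, S1, S1, S1, S0

Derivation:
Start: S0
  read 'b': S0 --b--> S1
  read 'a': S1 --a--> S1
  read 'c': S1 --c--> S1
  read 'c': S1 --c--> S1
  read 'c': S1 --c--> S1
  read 'a': S1 --a--> S1
  read 'b': S1 --b--> S0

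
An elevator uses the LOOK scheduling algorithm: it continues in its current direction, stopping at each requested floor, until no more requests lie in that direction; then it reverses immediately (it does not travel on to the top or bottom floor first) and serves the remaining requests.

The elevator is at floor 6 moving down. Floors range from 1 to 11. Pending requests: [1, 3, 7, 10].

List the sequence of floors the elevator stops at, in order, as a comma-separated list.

Current: 6, moving DOWN
Serve below first (descending): [3, 1]
Then reverse, serve above (ascending): [7, 10]

Answer: 3, 1, 7, 10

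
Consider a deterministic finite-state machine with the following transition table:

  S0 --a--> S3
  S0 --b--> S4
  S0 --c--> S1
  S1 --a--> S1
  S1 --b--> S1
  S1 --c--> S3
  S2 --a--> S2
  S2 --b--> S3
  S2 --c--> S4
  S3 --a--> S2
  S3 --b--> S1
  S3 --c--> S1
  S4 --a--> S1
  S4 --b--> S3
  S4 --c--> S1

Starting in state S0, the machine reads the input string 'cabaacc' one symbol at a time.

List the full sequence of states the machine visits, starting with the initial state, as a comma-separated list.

Answer: S0, S1, S1, S1, S1, S1, S3, S1

Derivation:
Start: S0
  read 'c': S0 --c--> S1
  read 'a': S1 --a--> S1
  read 'b': S1 --b--> S1
  read 'a': S1 --a--> S1
  read 'a': S1 --a--> S1
  read 'c': S1 --c--> S3
  read 'c': S3 --c--> S1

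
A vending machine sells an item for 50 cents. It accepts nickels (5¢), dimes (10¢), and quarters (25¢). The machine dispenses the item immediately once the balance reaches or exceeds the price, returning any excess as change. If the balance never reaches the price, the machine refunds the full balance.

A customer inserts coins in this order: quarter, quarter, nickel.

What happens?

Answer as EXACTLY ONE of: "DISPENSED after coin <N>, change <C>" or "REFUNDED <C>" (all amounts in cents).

Answer: DISPENSED after coin 2, change 0

Derivation:
Price: 50¢
Coin 1 (quarter, 25¢): balance = 25¢
Coin 2 (quarter, 25¢): balance = 50¢
  → balance >= price → DISPENSE, change = 50 - 50 = 0¢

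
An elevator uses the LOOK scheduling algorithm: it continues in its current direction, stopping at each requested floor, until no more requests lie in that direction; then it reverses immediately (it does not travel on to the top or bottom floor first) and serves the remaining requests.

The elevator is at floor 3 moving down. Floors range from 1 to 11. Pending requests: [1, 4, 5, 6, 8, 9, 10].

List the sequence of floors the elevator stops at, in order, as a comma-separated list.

Current: 3, moving DOWN
Serve below first (descending): [1]
Then reverse, serve above (ascending): [4, 5, 6, 8, 9, 10]

Answer: 1, 4, 5, 6, 8, 9, 10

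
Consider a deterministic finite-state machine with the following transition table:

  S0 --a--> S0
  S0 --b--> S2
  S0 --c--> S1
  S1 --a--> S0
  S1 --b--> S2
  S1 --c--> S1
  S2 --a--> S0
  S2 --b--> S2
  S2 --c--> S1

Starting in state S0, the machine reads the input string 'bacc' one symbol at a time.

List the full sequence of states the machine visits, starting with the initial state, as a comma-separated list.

Start: S0
  read 'b': S0 --b--> S2
  read 'a': S2 --a--> S0
  read 'c': S0 --c--> S1
  read 'c': S1 --c--> S1

Answer: S0, S2, S0, S1, S1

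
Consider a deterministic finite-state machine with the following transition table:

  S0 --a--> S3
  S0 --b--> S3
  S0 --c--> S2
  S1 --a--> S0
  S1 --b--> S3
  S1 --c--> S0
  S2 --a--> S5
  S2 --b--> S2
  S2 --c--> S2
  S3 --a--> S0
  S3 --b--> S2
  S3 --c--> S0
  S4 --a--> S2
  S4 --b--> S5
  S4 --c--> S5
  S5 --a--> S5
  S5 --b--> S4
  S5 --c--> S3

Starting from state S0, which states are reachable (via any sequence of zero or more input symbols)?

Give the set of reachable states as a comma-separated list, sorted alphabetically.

Answer: S0, S2, S3, S4, S5

Derivation:
BFS from S0:
  visit S0: S0--a-->S3 (new), S0--b-->S3 (seen), S0--c-->S2 (new)
  visit S3: S3--a-->S0 (seen), S3--b-->S2 (seen), S3--c-->S0 (seen)
  visit S2: S2--a-->S5 (new), S2--b-->S2 (seen), S2--c-->S2 (seen)
  visit S5: S5--a-->S5 (seen), S5--b-->S4 (new), S5--c-->S3 (seen)
  visit S4: S4--a-->S2 (seen), S4--b-->S5 (seen), S4--c-->S5 (seen)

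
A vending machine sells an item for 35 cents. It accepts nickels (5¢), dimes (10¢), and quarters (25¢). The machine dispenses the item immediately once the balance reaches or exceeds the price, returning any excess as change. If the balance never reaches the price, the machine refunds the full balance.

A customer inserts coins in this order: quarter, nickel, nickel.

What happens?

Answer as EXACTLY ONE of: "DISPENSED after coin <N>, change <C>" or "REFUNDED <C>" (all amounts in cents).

Price: 35¢
Coin 1 (quarter, 25¢): balance = 25¢
Coin 2 (nickel, 5¢): balance = 30¢
Coin 3 (nickel, 5¢): balance = 35¢
  → balance >= price → DISPENSE, change = 35 - 35 = 0¢

Answer: DISPENSED after coin 3, change 0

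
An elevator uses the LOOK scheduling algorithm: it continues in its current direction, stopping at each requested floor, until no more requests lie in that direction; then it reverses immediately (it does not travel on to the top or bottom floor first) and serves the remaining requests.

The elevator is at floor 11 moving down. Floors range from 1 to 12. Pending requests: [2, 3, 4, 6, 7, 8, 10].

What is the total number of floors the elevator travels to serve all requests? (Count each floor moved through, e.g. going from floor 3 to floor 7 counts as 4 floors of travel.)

Answer: 9

Derivation:
Start at floor 11 moving down, LOOK stop order: [10, 8, 7, 6, 4, 3, 2]
  11 → 10: |10-11| = 1, total = 1
  10 → 8: |8-10| = 2, total = 3
  8 → 7: |7-8| = 1, total = 4
  7 → 6: |6-7| = 1, total = 5
  6 → 4: |4-6| = 2, total = 7
  4 → 3: |3-4| = 1, total = 8
  3 → 2: |2-3| = 1, total = 9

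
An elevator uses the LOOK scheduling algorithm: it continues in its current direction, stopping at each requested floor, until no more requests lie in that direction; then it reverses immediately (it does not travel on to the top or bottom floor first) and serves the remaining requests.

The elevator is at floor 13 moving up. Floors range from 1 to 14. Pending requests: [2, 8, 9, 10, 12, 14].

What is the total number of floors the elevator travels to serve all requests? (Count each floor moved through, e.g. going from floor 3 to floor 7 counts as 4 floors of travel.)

Start at floor 13 moving up, LOOK stop order: [14, 12, 10, 9, 8, 2]
  13 → 14: |14-13| = 1, total = 1
  14 → 12: |12-14| = 2, total = 3
  12 → 10: |10-12| = 2, total = 5
  10 → 9: |9-10| = 1, total = 6
  9 → 8: |8-9| = 1, total = 7
  8 → 2: |2-8| = 6, total = 13

Answer: 13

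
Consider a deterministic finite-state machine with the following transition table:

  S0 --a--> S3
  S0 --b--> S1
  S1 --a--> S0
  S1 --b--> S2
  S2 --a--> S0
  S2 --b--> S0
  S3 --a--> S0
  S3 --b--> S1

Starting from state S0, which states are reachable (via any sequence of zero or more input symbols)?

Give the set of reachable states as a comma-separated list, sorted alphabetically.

Answer: S0, S1, S2, S3

Derivation:
BFS from S0:
  visit S0: S0--a-->S3 (new), S0--b-->S1 (new)
  visit S3: S3--a-->S0 (seen), S3--b-->S1 (seen)
  visit S1: S1--a-->S0 (seen), S1--b-->S2 (new)
  visit S2: S2--a-->S0 (seen), S2--b-->S0 (seen)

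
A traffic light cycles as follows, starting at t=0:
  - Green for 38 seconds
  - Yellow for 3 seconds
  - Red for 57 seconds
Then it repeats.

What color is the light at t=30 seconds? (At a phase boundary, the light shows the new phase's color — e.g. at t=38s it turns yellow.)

Answer: green

Derivation:
Cycle length = 38 + 3 + 57 = 98s
t = 30, phase_t = 30 mod 98 = 30
30 < 38 (green end) → GREEN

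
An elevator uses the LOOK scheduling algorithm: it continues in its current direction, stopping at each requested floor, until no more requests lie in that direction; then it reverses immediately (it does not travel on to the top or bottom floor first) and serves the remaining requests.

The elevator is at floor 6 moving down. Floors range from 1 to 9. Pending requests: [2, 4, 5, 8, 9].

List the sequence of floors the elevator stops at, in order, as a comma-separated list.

Current: 6, moving DOWN
Serve below first (descending): [5, 4, 2]
Then reverse, serve above (ascending): [8, 9]

Answer: 5, 4, 2, 8, 9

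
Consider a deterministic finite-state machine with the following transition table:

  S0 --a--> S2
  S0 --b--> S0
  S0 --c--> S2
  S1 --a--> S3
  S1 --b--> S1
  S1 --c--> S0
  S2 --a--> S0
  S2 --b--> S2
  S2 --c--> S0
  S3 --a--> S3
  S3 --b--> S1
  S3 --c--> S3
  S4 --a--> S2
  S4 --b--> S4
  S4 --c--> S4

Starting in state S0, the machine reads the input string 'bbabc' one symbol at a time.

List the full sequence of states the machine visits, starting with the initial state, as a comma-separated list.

Answer: S0, S0, S0, S2, S2, S0

Derivation:
Start: S0
  read 'b': S0 --b--> S0
  read 'b': S0 --b--> S0
  read 'a': S0 --a--> S2
  read 'b': S2 --b--> S2
  read 'c': S2 --c--> S0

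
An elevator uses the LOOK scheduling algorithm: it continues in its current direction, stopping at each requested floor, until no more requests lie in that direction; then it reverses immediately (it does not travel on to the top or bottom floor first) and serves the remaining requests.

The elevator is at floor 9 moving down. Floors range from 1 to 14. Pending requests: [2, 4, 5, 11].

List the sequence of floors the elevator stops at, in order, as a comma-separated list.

Answer: 5, 4, 2, 11

Derivation:
Current: 9, moving DOWN
Serve below first (descending): [5, 4, 2]
Then reverse, serve above (ascending): [11]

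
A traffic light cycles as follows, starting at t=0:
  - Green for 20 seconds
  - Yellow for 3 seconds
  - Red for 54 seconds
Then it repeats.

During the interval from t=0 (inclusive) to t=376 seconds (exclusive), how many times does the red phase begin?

Answer: 5

Derivation:
Cycle = 20+3+54 = 77s
red phase starts at t = k*77 + 23 for k=0,1,2,...
Need k*77+23 < 376 → k < 4.584
k ∈ {0, ..., 4} → 5 starts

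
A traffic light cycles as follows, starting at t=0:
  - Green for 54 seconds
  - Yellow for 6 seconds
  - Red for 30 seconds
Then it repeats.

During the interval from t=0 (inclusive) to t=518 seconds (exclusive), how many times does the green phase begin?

Answer: 6

Derivation:
Cycle = 54+6+30 = 90s
green phase starts at t = k*90 + 0 for k=0,1,2,...
Need k*90+0 < 518 → k < 5.756
k ∈ {0, ..., 5} → 6 starts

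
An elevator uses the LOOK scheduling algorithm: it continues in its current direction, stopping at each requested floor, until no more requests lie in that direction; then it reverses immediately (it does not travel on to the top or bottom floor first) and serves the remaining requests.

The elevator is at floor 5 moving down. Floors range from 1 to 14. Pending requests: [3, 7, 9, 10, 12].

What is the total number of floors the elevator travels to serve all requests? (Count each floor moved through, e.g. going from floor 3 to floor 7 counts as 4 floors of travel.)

Answer: 11

Derivation:
Start at floor 5 moving down, LOOK stop order: [3, 7, 9, 10, 12]
  5 → 3: |3-5| = 2, total = 2
  3 → 7: |7-3| = 4, total = 6
  7 → 9: |9-7| = 2, total = 8
  9 → 10: |10-9| = 1, total = 9
  10 → 12: |12-10| = 2, total = 11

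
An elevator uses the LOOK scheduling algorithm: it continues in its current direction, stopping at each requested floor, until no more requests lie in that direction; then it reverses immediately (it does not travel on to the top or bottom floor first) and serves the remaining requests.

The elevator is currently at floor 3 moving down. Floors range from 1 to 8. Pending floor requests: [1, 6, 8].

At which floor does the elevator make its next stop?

Answer: 1

Derivation:
Current floor: 3, direction: down
Requests above: [6, 8]
Requests below: [1]
Moving down and requests lie below → nearest below is max([1]) = 1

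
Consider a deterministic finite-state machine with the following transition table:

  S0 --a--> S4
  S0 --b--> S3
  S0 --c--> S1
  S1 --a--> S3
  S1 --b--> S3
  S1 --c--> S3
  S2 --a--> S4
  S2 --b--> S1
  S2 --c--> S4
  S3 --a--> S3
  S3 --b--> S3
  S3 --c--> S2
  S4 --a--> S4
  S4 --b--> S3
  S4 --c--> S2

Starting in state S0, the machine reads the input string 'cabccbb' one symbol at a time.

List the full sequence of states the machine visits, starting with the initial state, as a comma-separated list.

Start: S0
  read 'c': S0 --c--> S1
  read 'a': S1 --a--> S3
  read 'b': S3 --b--> S3
  read 'c': S3 --c--> S2
  read 'c': S2 --c--> S4
  read 'b': S4 --b--> S3
  read 'b': S3 --b--> S3

Answer: S0, S1, S3, S3, S2, S4, S3, S3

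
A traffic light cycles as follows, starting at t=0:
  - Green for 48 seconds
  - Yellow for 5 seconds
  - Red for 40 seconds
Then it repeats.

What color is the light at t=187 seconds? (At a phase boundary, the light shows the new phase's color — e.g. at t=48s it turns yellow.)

Cycle length = 48 + 5 + 40 = 93s
t = 187, phase_t = 187 mod 93 = 1
1 < 48 (green end) → GREEN

Answer: green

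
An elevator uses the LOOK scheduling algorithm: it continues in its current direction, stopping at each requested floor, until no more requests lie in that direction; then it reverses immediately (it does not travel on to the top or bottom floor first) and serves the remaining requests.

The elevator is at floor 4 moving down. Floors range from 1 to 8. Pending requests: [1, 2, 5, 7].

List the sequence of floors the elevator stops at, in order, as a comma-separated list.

Current: 4, moving DOWN
Serve below first (descending): [2, 1]
Then reverse, serve above (ascending): [5, 7]

Answer: 2, 1, 5, 7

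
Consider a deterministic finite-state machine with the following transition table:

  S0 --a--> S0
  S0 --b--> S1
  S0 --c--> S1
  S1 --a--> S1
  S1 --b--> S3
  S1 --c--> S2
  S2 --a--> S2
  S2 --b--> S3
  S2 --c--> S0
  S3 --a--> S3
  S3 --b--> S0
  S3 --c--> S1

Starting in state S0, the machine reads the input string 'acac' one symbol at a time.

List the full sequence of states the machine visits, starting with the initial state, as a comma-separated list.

Answer: S0, S0, S1, S1, S2

Derivation:
Start: S0
  read 'a': S0 --a--> S0
  read 'c': S0 --c--> S1
  read 'a': S1 --a--> S1
  read 'c': S1 --c--> S2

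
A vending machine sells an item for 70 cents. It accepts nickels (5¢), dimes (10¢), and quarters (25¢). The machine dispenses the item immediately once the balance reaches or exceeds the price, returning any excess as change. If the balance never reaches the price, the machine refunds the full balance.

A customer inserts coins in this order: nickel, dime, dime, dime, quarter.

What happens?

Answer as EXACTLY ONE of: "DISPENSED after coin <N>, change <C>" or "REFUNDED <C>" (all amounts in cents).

Price: 70¢
Coin 1 (nickel, 5¢): balance = 5¢
Coin 2 (dime, 10¢): balance = 15¢
Coin 3 (dime, 10¢): balance = 25¢
Coin 4 (dime, 10¢): balance = 35¢
Coin 5 (quarter, 25¢): balance = 60¢
All coins inserted, balance 60¢ < price 70¢ → REFUND 60¢

Answer: REFUNDED 60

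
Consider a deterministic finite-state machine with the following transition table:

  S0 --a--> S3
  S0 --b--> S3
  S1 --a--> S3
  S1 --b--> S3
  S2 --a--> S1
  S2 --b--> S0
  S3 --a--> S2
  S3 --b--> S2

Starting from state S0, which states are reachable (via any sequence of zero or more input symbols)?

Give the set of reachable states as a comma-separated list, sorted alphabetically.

Answer: S0, S1, S2, S3

Derivation:
BFS from S0:
  visit S0: S0--a-->S3 (new), S0--b-->S3 (seen)
  visit S3: S3--a-->S2 (new), S3--b-->S2 (seen)
  visit S2: S2--a-->S1 (new), S2--b-->S0 (seen)
  visit S1: S1--a-->S3 (seen), S1--b-->S3 (seen)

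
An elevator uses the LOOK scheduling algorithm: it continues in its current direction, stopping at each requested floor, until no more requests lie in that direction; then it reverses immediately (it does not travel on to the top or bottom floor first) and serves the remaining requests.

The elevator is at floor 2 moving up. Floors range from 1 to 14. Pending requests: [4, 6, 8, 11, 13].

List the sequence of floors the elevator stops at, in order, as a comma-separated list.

Current: 2, moving UP
Serve above first (ascending): [4, 6, 8, 11, 13]
Then reverse, serve below (descending): []

Answer: 4, 6, 8, 11, 13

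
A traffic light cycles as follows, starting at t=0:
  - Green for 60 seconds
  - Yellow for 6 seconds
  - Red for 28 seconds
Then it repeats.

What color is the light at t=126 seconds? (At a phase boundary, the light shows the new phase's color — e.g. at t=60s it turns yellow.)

Answer: green

Derivation:
Cycle length = 60 + 6 + 28 = 94s
t = 126, phase_t = 126 mod 94 = 32
32 < 60 (green end) → GREEN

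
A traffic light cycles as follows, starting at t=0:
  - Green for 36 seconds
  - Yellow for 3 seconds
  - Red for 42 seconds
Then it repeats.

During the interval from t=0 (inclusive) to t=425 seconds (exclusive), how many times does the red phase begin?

Answer: 5

Derivation:
Cycle = 36+3+42 = 81s
red phase starts at t = k*81 + 39 for k=0,1,2,...
Need k*81+39 < 425 → k < 4.765
k ∈ {0, ..., 4} → 5 starts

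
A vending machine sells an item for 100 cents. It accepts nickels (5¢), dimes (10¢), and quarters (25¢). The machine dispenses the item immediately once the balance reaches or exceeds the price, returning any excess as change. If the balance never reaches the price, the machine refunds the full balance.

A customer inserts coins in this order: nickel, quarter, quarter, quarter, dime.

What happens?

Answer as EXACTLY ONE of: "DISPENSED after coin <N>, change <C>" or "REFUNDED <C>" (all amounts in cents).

Price: 100¢
Coin 1 (nickel, 5¢): balance = 5¢
Coin 2 (quarter, 25¢): balance = 30¢
Coin 3 (quarter, 25¢): balance = 55¢
Coin 4 (quarter, 25¢): balance = 80¢
Coin 5 (dime, 10¢): balance = 90¢
All coins inserted, balance 90¢ < price 100¢ → REFUND 90¢

Answer: REFUNDED 90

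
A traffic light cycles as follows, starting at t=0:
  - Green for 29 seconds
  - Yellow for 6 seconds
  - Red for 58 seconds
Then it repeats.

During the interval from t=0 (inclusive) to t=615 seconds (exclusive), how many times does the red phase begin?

Cycle = 29+6+58 = 93s
red phase starts at t = k*93 + 35 for k=0,1,2,...
Need k*93+35 < 615 → k < 6.237
k ∈ {0, ..., 6} → 7 starts

Answer: 7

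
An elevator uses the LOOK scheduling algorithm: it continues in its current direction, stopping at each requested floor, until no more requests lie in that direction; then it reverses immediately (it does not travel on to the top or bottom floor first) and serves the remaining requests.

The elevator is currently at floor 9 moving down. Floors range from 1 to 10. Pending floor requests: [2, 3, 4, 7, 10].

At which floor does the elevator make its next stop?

Current floor: 9, direction: down
Requests above: [10]
Requests below: [2, 3, 4, 7]
Moving down and requests lie below → nearest below is max([2, 3, 4, 7]) = 7

Answer: 7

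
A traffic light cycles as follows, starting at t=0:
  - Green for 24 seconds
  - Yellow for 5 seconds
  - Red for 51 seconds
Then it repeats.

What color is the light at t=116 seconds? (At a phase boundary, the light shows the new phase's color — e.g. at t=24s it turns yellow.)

Cycle length = 24 + 5 + 51 = 80s
t = 116, phase_t = 116 mod 80 = 36
36 >= 29 → RED

Answer: red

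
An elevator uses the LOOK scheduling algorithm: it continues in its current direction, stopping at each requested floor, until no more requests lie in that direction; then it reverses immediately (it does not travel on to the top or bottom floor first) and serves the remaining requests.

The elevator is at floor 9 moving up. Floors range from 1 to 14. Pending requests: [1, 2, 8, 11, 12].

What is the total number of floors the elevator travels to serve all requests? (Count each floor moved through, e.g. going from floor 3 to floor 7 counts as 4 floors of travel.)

Answer: 14

Derivation:
Start at floor 9 moving up, LOOK stop order: [11, 12, 8, 2, 1]
  9 → 11: |11-9| = 2, total = 2
  11 → 12: |12-11| = 1, total = 3
  12 → 8: |8-12| = 4, total = 7
  8 → 2: |2-8| = 6, total = 13
  2 → 1: |1-2| = 1, total = 14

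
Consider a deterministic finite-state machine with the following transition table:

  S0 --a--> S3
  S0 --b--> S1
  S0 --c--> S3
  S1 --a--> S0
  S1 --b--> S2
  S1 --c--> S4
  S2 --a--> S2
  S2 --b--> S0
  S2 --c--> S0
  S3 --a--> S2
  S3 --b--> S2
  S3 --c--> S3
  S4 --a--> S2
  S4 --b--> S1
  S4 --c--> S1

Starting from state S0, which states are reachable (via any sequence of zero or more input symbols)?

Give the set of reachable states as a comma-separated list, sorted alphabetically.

BFS from S0:
  visit S0: S0--a-->S3 (new), S0--b-->S1 (new), S0--c-->S3 (seen)
  visit S3: S3--a-->S2 (new), S3--b-->S2 (seen), S3--c-->S3 (seen)
  visit S1: S1--a-->S0 (seen), S1--b-->S2 (seen), S1--c-->S4 (new)
  visit S2: S2--a-->S2 (seen), S2--b-->S0 (seen), S2--c-->S0 (seen)
  visit S4: S4--a-->S2 (seen), S4--b-->S1 (seen), S4--c-->S1 (seen)

Answer: S0, S1, S2, S3, S4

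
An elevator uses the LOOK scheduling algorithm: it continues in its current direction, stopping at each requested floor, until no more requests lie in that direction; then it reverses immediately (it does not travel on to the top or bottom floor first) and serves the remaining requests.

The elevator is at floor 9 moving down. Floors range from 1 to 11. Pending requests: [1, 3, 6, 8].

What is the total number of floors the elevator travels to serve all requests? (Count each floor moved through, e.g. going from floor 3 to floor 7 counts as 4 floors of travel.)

Answer: 8

Derivation:
Start at floor 9 moving down, LOOK stop order: [8, 6, 3, 1]
  9 → 8: |8-9| = 1, total = 1
  8 → 6: |6-8| = 2, total = 3
  6 → 3: |3-6| = 3, total = 6
  3 → 1: |1-3| = 2, total = 8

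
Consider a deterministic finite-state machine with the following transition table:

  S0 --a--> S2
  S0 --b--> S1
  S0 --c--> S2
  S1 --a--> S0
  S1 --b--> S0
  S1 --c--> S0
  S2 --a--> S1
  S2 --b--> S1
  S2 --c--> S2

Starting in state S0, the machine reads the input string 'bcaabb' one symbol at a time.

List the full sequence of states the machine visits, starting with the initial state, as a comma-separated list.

Answer: S0, S1, S0, S2, S1, S0, S1

Derivation:
Start: S0
  read 'b': S0 --b--> S1
  read 'c': S1 --c--> S0
  read 'a': S0 --a--> S2
  read 'a': S2 --a--> S1
  read 'b': S1 --b--> S0
  read 'b': S0 --b--> S1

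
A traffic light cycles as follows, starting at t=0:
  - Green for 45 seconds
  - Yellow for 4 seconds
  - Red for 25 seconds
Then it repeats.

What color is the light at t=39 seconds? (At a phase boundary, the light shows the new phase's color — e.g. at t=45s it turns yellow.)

Cycle length = 45 + 4 + 25 = 74s
t = 39, phase_t = 39 mod 74 = 39
39 < 45 (green end) → GREEN

Answer: green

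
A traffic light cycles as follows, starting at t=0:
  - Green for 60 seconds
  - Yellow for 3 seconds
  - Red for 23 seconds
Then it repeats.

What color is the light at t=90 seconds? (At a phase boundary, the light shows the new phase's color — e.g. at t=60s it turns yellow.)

Answer: green

Derivation:
Cycle length = 60 + 3 + 23 = 86s
t = 90, phase_t = 90 mod 86 = 4
4 < 60 (green end) → GREEN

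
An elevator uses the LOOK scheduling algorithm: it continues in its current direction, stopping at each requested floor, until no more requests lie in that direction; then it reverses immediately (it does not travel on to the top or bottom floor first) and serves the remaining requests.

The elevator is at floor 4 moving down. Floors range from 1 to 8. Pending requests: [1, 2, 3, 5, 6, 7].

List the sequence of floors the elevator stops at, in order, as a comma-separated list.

Answer: 3, 2, 1, 5, 6, 7

Derivation:
Current: 4, moving DOWN
Serve below first (descending): [3, 2, 1]
Then reverse, serve above (ascending): [5, 6, 7]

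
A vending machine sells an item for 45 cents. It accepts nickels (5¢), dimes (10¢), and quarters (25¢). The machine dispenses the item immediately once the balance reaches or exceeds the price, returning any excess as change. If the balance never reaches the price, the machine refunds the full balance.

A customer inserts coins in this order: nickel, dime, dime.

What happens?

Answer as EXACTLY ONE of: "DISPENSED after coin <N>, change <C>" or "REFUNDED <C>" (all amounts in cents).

Price: 45¢
Coin 1 (nickel, 5¢): balance = 5¢
Coin 2 (dime, 10¢): balance = 15¢
Coin 3 (dime, 10¢): balance = 25¢
All coins inserted, balance 25¢ < price 45¢ → REFUND 25¢

Answer: REFUNDED 25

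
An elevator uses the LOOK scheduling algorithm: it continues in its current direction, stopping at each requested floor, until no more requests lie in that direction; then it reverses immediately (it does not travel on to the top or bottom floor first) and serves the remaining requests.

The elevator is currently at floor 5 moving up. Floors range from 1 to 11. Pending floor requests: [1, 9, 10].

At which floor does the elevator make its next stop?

Current floor: 5, direction: up
Requests above: [9, 10]
Requests below: [1]
Moving up and requests lie above → nearest above is min([9, 10]) = 9

Answer: 9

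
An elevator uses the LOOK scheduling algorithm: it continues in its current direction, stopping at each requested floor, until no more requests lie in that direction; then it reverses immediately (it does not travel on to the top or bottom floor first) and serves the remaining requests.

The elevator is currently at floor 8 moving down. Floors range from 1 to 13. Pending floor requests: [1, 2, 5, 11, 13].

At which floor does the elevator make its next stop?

Answer: 5

Derivation:
Current floor: 8, direction: down
Requests above: [11, 13]
Requests below: [1, 2, 5]
Moving down and requests lie below → nearest below is max([1, 2, 5]) = 5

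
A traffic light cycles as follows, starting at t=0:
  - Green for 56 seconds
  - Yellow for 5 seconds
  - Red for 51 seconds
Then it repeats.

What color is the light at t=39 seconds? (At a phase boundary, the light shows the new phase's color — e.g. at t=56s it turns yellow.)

Cycle length = 56 + 5 + 51 = 112s
t = 39, phase_t = 39 mod 112 = 39
39 < 56 (green end) → GREEN

Answer: green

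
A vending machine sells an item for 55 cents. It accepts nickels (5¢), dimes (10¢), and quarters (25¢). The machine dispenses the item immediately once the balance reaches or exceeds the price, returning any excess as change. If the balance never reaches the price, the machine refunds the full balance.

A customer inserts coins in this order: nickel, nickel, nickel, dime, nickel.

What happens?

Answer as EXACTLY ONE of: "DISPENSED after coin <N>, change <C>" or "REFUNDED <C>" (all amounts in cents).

Price: 55¢
Coin 1 (nickel, 5¢): balance = 5¢
Coin 2 (nickel, 5¢): balance = 10¢
Coin 3 (nickel, 5¢): balance = 15¢
Coin 4 (dime, 10¢): balance = 25¢
Coin 5 (nickel, 5¢): balance = 30¢
All coins inserted, balance 30¢ < price 55¢ → REFUND 30¢

Answer: REFUNDED 30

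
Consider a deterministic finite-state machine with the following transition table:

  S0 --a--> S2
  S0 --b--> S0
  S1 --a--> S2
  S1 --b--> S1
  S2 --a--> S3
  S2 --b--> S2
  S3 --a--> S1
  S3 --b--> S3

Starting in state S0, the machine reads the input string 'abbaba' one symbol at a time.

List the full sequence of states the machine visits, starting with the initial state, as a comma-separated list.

Start: S0
  read 'a': S0 --a--> S2
  read 'b': S2 --b--> S2
  read 'b': S2 --b--> S2
  read 'a': S2 --a--> S3
  read 'b': S3 --b--> S3
  read 'a': S3 --a--> S1

Answer: S0, S2, S2, S2, S3, S3, S1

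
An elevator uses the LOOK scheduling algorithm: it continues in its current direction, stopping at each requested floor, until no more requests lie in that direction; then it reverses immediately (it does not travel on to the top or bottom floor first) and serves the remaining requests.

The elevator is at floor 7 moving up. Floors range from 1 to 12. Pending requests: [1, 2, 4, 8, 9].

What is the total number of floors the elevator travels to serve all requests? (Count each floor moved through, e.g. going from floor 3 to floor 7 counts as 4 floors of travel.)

Start at floor 7 moving up, LOOK stop order: [8, 9, 4, 2, 1]
  7 → 8: |8-7| = 1, total = 1
  8 → 9: |9-8| = 1, total = 2
  9 → 4: |4-9| = 5, total = 7
  4 → 2: |2-4| = 2, total = 9
  2 → 1: |1-2| = 1, total = 10

Answer: 10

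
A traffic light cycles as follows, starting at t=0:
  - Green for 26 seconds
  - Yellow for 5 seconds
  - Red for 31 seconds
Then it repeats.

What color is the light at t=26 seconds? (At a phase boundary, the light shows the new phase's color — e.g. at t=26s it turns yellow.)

Answer: yellow

Derivation:
Cycle length = 26 + 5 + 31 = 62s
t = 26, phase_t = 26 mod 62 = 26
26 <= 26 < 31 (yellow end) → YELLOW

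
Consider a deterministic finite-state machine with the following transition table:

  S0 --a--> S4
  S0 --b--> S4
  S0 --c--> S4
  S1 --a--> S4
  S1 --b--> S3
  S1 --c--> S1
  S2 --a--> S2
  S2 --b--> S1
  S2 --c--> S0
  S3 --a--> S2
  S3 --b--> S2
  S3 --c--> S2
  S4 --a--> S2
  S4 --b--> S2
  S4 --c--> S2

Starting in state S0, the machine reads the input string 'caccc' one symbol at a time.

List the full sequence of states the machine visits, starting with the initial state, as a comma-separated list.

Answer: S0, S4, S2, S0, S4, S2

Derivation:
Start: S0
  read 'c': S0 --c--> S4
  read 'a': S4 --a--> S2
  read 'c': S2 --c--> S0
  read 'c': S0 --c--> S4
  read 'c': S4 --c--> S2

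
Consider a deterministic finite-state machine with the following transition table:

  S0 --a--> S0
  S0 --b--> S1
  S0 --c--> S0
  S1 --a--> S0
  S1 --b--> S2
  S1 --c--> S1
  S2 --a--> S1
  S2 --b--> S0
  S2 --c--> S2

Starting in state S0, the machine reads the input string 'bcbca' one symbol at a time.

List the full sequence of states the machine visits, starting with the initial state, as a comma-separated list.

Answer: S0, S1, S1, S2, S2, S1

Derivation:
Start: S0
  read 'b': S0 --b--> S1
  read 'c': S1 --c--> S1
  read 'b': S1 --b--> S2
  read 'c': S2 --c--> S2
  read 'a': S2 --a--> S1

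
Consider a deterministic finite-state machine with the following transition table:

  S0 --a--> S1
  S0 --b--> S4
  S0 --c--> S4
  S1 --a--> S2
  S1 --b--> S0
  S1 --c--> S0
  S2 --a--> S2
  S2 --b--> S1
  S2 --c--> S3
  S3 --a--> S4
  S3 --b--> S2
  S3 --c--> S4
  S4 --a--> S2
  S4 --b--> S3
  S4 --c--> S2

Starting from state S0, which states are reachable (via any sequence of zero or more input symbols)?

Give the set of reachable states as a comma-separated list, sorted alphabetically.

Answer: S0, S1, S2, S3, S4

Derivation:
BFS from S0:
  visit S0: S0--a-->S1 (new), S0--b-->S4 (new), S0--c-->S4 (seen)
  visit S1: S1--a-->S2 (new), S1--b-->S0 (seen), S1--c-->S0 (seen)
  visit S4: S4--a-->S2 (seen), S4--b-->S3 (new), S4--c-->S2 (seen)
  visit S2: S2--a-->S2 (seen), S2--b-->S1 (seen), S2--c-->S3 (seen)
  visit S3: S3--a-->S4 (seen), S3--b-->S2 (seen), S3--c-->S4 (seen)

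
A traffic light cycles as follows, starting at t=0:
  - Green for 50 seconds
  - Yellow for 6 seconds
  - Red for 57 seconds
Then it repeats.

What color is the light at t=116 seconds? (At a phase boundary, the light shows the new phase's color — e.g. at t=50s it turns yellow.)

Cycle length = 50 + 6 + 57 = 113s
t = 116, phase_t = 116 mod 113 = 3
3 < 50 (green end) → GREEN

Answer: green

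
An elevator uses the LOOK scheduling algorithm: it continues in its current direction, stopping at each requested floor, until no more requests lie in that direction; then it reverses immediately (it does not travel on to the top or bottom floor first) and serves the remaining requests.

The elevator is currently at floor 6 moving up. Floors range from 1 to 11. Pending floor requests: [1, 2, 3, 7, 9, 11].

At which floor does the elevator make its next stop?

Current floor: 6, direction: up
Requests above: [7, 9, 11]
Requests below: [1, 2, 3]
Moving up and requests lie above → nearest above is min([7, 9, 11]) = 7

Answer: 7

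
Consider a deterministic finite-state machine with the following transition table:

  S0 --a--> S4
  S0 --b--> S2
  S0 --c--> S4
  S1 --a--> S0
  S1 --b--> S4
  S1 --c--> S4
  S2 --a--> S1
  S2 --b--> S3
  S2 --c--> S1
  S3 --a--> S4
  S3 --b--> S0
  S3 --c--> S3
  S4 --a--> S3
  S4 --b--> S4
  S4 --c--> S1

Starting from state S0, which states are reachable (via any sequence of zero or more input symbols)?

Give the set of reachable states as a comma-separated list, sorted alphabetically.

Answer: S0, S1, S2, S3, S4

Derivation:
BFS from S0:
  visit S0: S0--a-->S4 (new), S0--b-->S2 (new), S0--c-->S4 (seen)
  visit S4: S4--a-->S3 (new), S4--b-->S4 (seen), S4--c-->S1 (new)
  visit S2: S2--a-->S1 (seen), S2--b-->S3 (seen), S2--c-->S1 (seen)
  visit S3: S3--a-->S4 (seen), S3--b-->S0 (seen), S3--c-->S3 (seen)
  visit S1: S1--a-->S0 (seen), S1--b-->S4 (seen), S1--c-->S4 (seen)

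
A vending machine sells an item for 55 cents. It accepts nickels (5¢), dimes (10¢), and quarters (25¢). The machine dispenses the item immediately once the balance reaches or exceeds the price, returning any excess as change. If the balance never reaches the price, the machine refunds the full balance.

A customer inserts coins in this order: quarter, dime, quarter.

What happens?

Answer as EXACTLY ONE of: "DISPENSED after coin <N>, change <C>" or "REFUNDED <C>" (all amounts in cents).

Answer: DISPENSED after coin 3, change 5

Derivation:
Price: 55¢
Coin 1 (quarter, 25¢): balance = 25¢
Coin 2 (dime, 10¢): balance = 35¢
Coin 3 (quarter, 25¢): balance = 60¢
  → balance >= price → DISPENSE, change = 60 - 55 = 5¢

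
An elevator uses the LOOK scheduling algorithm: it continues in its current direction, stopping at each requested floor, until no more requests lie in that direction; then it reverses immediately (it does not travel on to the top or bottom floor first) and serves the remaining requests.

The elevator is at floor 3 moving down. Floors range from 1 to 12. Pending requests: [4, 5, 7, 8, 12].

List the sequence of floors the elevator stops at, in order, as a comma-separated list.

Answer: 4, 5, 7, 8, 12

Derivation:
Current: 3, moving DOWN
Serve below first (descending): []
Then reverse, serve above (ascending): [4, 5, 7, 8, 12]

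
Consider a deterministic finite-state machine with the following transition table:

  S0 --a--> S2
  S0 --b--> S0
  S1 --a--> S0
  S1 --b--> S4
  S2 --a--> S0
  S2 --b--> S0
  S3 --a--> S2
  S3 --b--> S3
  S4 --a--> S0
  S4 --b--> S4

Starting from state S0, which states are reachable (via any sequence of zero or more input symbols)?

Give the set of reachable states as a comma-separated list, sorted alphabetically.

Answer: S0, S2

Derivation:
BFS from S0:
  visit S0: S0--a-->S2 (new), S0--b-->S0 (seen)
  visit S2: S2--a-->S0 (seen), S2--b-->S0 (seen)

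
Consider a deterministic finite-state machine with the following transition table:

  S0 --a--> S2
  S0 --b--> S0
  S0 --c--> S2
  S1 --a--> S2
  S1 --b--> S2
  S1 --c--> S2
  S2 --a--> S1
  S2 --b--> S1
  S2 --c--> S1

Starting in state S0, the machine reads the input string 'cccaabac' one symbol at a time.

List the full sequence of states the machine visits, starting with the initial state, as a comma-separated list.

Start: S0
  read 'c': S0 --c--> S2
  read 'c': S2 --c--> S1
  read 'c': S1 --c--> S2
  read 'a': S2 --a--> S1
  read 'a': S1 --a--> S2
  read 'b': S2 --b--> S1
  read 'a': S1 --a--> S2
  read 'c': S2 --c--> S1

Answer: S0, S2, S1, S2, S1, S2, S1, S2, S1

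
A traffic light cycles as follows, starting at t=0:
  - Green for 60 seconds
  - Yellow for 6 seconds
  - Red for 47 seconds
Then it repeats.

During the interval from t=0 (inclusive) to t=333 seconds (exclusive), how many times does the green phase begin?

Answer: 3

Derivation:
Cycle = 60+6+47 = 113s
green phase starts at t = k*113 + 0 for k=0,1,2,...
Need k*113+0 < 333 → k < 2.947
k ∈ {0, ..., 2} → 3 starts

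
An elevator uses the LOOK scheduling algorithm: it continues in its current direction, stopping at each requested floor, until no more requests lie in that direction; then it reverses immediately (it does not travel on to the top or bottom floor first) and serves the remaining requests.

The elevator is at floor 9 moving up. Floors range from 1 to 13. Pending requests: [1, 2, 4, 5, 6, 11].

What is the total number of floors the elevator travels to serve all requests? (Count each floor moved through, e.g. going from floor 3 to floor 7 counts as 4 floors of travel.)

Start at floor 9 moving up, LOOK stop order: [11, 6, 5, 4, 2, 1]
  9 → 11: |11-9| = 2, total = 2
  11 → 6: |6-11| = 5, total = 7
  6 → 5: |5-6| = 1, total = 8
  5 → 4: |4-5| = 1, total = 9
  4 → 2: |2-4| = 2, total = 11
  2 → 1: |1-2| = 1, total = 12

Answer: 12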